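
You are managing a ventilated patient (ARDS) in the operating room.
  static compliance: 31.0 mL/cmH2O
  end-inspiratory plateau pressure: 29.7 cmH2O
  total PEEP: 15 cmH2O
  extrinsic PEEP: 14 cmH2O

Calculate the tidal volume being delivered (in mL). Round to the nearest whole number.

456

End-expiratory occlusion gives total PEEP = 15 cmH2O (intrinsic PEEP = 15 − 14 = 1). Use total PEEP for the elastic gradient.
Vt = Cstat × (Pplat − PEEPtotal) = 31.0 × (29.7 − 15) = 31.0 × 14.7 = 455.7 mL.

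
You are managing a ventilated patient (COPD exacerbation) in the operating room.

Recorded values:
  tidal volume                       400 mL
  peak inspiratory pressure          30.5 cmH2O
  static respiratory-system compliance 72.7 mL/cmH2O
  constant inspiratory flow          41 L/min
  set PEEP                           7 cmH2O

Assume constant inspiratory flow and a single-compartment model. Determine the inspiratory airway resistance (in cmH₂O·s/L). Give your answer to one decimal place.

Flow: 41 L/min ÷ 60 = 0.6833 L/s.
Equation of motion (constant flow): PIP = Vt/C + R·V̇ + PEEP.
R·V̇ = PIP − Vt/C − PEEP = 30.5 − 400/72.7 − 7 = 30.5 − 5.502 − 7 = 17.998 cmH2O.
R = 17.998 / 0.6833 = 26.34 cmH2O·s/L.

26.3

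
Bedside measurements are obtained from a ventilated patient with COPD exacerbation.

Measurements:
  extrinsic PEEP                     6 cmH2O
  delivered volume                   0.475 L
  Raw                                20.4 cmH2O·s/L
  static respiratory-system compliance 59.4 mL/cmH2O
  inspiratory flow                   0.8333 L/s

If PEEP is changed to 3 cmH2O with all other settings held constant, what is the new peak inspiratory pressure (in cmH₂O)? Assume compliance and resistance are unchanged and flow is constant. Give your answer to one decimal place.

PIP = Vt/C + R·V̇ + PEEP (constant-flow equation of motion).
Only the baseline term changes: ΔPIP = ΔPEEP = 3 − 6 = -3.0 cmH2O.
Original PIP = 475/59.4 + 20.4×0.8333 + 6 = 30.996 cmH2O; new PIP = 30.996 + (-3.0) = 27.996 cmH2O.

28.0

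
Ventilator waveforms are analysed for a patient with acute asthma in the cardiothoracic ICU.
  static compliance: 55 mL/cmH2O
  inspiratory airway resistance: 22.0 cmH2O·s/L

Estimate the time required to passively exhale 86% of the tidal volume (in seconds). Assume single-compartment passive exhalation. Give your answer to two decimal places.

2.38

τ = R × C = 22.0 × 55 mL/cmH2O = 22.0 × 0.055 L/cmH2O = 1.21 s.
Exhaled fraction f = 1 − e^(−t/τ) → t = −τ·ln(1 − f) = −1.21·ln(0.14) = 2.379 s.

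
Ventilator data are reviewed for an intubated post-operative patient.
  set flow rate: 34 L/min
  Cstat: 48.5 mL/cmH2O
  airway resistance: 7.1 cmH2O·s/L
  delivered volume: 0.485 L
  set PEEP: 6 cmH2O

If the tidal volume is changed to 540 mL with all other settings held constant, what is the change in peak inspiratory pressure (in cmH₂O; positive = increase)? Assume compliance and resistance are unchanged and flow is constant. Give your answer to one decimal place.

PIP = Vt/C + R·V̇ + PEEP (constant-flow equation of motion).
Only the elastic term changes: ΔPIP = ΔVt / C = (540 − 485) / 48.5 = 1.134 cmH2O.

1.1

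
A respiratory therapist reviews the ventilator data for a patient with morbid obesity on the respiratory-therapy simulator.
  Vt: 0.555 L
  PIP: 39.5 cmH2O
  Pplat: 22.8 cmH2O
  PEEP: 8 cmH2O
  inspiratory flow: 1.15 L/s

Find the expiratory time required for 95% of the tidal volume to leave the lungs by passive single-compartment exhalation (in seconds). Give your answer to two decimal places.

R = (PIP − Pplat)/V̇ = (39.5 − 22.8) / 1.15 = 16.7/1.15 = 14.522 cmH2O·s/L.
C = Vt/(Pplat − PEEP) = 555.0 / (22.8 − 8) = 555.0/14.8 = 37.5 mL/cmH2O.
τ = R × C = 14.522 × 0.0375 L/cmH2O = 0.5446 s.
t = −τ·ln(1 − 0.95) = −0.5446·ln(0.05) = 1.631 s.

1.63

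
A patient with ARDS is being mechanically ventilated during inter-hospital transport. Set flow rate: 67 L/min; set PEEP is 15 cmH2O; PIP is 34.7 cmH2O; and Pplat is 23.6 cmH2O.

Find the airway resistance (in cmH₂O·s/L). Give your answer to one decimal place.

Flow: 67 L/min ÷ 60 = 1.1167 L/s.
Raw = (PIP − Pplat) / flow = (34.7 − 23.6) / 1.1167 = 11.1 / 1.1167 = 9.94 cmH2O·s/L.

9.9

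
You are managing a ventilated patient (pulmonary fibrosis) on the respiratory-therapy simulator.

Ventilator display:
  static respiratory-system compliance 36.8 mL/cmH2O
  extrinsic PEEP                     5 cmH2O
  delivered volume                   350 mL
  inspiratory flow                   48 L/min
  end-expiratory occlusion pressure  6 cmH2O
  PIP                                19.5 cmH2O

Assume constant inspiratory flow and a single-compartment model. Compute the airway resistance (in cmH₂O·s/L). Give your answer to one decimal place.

5.0

Flow: 48 L/min ÷ 60 = 0.8 L/s.
Total PEEP = 6 cmH2O (set 5 + intrinsic 1); this is the baseline alveolar pressure.
Equation of motion (constant flow): PIP = Vt/C + R·V̇ + PEEP.
R·V̇ = PIP − Vt/C − PEEP = 19.5 − 350/36.8 − 6 = 19.5 − 9.511 − 6 = 3.989 cmH2O.
R = 3.989 / 0.8 = 4.986 cmH2O·s/L.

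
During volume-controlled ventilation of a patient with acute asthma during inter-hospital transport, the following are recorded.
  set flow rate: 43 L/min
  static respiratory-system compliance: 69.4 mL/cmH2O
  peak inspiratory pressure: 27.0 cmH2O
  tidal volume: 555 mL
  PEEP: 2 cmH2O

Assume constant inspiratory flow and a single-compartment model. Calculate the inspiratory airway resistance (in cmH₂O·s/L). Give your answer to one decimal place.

Flow: 43 L/min ÷ 60 = 0.7167 L/s.
Equation of motion (constant flow): PIP = Vt/C + R·V̇ + PEEP.
R·V̇ = PIP − Vt/C − PEEP = 27.0 − 555/69.4 − 2 = 27.0 − 7.997 − 2 = 17.003 cmH2O.
R = 17.003 / 0.7167 = 23.724 cmH2O·s/L.

23.7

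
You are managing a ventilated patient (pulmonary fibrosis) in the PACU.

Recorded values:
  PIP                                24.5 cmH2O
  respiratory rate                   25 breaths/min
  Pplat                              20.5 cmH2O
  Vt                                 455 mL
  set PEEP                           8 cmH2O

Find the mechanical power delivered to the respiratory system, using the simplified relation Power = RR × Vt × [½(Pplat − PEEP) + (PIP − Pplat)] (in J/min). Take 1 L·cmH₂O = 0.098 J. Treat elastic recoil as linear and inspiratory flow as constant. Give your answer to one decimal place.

Per-breath work = Vt × [½(Pplat−PEEP) + (PIP−Pplat)] = 0.455 × [0.5×12.5 + 4.0] = 0.455 × 10.25 = 4.664 L·cmH2O.
Power = 25 × 4.664 = 116.6 L·cmH2O/min.
× 0.098 J/(L·cmH2O) → 11.427 J/min.

11.4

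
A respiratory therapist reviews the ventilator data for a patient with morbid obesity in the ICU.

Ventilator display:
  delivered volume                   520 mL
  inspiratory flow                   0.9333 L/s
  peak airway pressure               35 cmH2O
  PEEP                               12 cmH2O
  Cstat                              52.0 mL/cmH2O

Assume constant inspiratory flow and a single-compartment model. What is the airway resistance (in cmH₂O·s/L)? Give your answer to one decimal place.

Equation of motion (constant flow): PIP = Vt/C + R·V̇ + PEEP.
R·V̇ = PIP − Vt/C − PEEP = 35 − 520/52.0 − 12 = 35 − 10.0 − 12 = 13.0 cmH2O.
R = 13.0 / 0.9333 = 13.929 cmH2O·s/L.

13.9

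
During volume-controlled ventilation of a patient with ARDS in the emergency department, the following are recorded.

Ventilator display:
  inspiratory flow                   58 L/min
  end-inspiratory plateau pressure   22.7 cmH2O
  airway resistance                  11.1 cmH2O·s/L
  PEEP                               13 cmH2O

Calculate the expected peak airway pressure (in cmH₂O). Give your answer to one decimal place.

33.4

Flow: 58 L/min ÷ 60 = 0.9667 L/s.
PIP = Pplat + Raw × flow = 22.7 + 11.1 × 0.9667 = 22.7 + 10.73 = 33.43 cmH2O.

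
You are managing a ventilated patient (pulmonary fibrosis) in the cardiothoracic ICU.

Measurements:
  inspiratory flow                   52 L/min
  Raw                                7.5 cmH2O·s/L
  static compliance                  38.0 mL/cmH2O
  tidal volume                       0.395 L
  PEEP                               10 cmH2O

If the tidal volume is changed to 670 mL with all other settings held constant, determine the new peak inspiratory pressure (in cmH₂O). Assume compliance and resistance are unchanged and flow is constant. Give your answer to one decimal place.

34.1

Flow: 52 L/min ÷ 60 = 0.8667 L/s.
PIP = Vt/C + R·V̇ + PEEP (constant-flow equation of motion).
Only the elastic term changes: ΔPIP = ΔVt / C = (670 − 395) / 38.0 = 7.237 cmH2O.
Original PIP = 395/38.0 + 7.5×0.8667 + 10 = 26.895 cmH2O; new PIP = 26.895 + (7.237) = 34.132 cmH2O.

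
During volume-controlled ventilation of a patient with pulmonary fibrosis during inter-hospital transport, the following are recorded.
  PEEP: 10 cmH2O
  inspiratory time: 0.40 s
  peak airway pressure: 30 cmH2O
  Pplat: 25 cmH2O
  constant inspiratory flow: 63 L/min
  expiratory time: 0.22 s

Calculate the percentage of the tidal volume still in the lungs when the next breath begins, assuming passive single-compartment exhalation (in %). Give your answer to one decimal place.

19.2

Flow: 63 L/min ÷ 60 = 1.05 L/s.
Vt = flow × Ti = 1.05 L/s × 0.40 s × 1000 mL/L = 420.0 mL.
R = (PIP − Pplat)/V̇ = (30 − 25) / 1.05 = 5.0/1.05 = 4.762 cmH2O·s/L.
C = Vt/(Pplat − PEEP) = 420.0 / (25 − 10) = 420.0/15.0 = 28.0 mL/cmH2O.
τ = R × C = 4.762 × 0.028 L/cmH2O = 0.1333 s.
Fraction remaining at end-expiration = e^(−Te/τ) = e^(−0.22/0.1333) = 0.192 → 19.2%.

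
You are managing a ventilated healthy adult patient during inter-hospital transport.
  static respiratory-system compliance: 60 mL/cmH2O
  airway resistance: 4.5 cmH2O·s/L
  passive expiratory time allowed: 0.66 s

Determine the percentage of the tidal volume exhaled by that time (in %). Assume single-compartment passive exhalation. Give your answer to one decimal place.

τ = R × C = 4.5 × 60 mL/cmH2O = 4.5 × 0.060 L/cmH2O = 0.27 s.
Passive exhalation: V(t)/V₀ = e^(−t/τ) = e^(−0.66/0.27) = 0.08677.
Fraction exhaled = 1 − 0.08677 = 0.9132 → 91.32%.

91.3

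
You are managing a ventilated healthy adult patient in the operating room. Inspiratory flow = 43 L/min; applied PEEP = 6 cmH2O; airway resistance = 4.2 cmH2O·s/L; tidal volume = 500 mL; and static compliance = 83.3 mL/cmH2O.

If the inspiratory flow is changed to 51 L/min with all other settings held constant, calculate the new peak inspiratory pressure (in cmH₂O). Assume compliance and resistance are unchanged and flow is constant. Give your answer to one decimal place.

15.6

Flow: 43 L/min ÷ 60 = 0.7167 L/s.
New flow: 51 L/min ÷ 60 = 0.85 L/s.
PIP = Vt/C + R·V̇ + PEEP (constant-flow equation of motion).
Only the resistive term changes: ΔPIP = R × ΔV̇ = 4.2 × (0.85 − 0.7167) = 4.2 × 0.1333 = 0.5599 cmH2O.
Original PIP = 500/83.3 + 4.2×0.7167 + 6 = 15.013 cmH2O; new PIP = 15.013 + (0.5599) = 15.573 cmH2O.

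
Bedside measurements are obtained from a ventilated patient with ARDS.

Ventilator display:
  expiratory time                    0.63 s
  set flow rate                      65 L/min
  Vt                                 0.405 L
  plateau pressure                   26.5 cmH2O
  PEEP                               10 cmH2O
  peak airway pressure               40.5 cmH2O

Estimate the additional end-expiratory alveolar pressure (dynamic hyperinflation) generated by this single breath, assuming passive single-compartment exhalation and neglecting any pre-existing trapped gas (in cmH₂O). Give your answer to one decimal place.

2.3

Flow: 65 L/min ÷ 60 = 1.0833 L/s.
R = (PIP − Pplat)/V̇ = (40.5 − 26.5) / 1.0833 = 14.0/1.0833 = 12.923 cmH2O·s/L.
C = Vt/(Pplat − PEEP) = 405.0 / (26.5 − 10) = 405.0/16.5 = 24.545 mL/cmH2O.
τ = R × C = 12.923 × 0.02455 L/cmH2O = 0.3173 s.
Fraction remaining = e^(−Te/τ) = e^(−0.63/0.3173) = 0.1373; trapped volume = 405.0 × 0.1373 = 55.607 mL.
Additional alveolar pressure from trapping ≈ V_trapped / C = 55.607 / 24.545 = 2.266 cmH2O.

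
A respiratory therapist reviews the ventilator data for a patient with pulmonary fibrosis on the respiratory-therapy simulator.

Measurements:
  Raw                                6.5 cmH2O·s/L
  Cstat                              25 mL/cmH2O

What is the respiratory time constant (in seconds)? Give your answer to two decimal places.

τ = R × C = 6.5 × 25 mL/cmH2O = 6.5 × 0.025 L/cmH2O = 0.1625 s.

0.16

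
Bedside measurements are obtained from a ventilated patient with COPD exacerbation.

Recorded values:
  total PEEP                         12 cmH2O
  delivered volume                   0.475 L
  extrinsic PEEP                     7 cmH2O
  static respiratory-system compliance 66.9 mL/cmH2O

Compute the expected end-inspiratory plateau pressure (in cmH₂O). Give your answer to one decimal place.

End-expiratory occlusion gives total PEEP = 12 cmH2O (intrinsic PEEP = 12 − 7 = 5). Use total PEEP for the elastic gradient.
Pplat = PEEPtotal + Vt / Cstat = 12 + 475 / 66.9 = 12 + 7.1 = 19.1 cmH2O.

19.1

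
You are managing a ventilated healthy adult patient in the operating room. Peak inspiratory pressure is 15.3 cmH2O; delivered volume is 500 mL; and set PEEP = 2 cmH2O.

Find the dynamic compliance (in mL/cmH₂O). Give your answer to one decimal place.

Dynamic compliance = Vt / (PIP − PEEP) = 500 / (15.3 − 2) = 500 / 13.3 = 37.594 mL/cmH2O.

37.6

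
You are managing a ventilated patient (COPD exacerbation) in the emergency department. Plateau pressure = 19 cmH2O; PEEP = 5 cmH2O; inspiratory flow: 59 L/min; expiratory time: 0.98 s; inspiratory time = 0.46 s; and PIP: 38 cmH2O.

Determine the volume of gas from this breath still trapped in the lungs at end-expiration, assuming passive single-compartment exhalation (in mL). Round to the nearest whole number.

94

Flow: 59 L/min ÷ 60 = 0.9833 L/s.
Vt = flow × Ti = 0.9833 L/s × 0.46 s × 1000 mL/L = 452.32 mL.
R = (PIP − Pplat)/V̇ = (38 − 19) / 0.9833 = 19.0/0.9833 = 19.323 cmH2O·s/L.
C = Vt/(Pplat − PEEP) = 452.32 / (19 − 5) = 452.32/14.0 = 32.309 mL/cmH2O.
τ = R × C = 19.323 × 0.03231 L/cmH2O = 0.6243 s.
Fraction remaining = e^(−Te/τ) = e^(−0.98/0.6243) = 0.2081.
Trapped volume = 452.32 × 0.2081 = 94.128 mL.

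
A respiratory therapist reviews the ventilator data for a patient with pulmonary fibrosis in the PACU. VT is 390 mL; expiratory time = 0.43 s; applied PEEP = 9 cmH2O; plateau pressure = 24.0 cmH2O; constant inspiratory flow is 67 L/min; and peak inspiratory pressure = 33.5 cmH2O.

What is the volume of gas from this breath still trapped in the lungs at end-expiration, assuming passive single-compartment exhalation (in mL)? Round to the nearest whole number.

Flow: 67 L/min ÷ 60 = 1.1167 L/s.
R = (PIP − Pplat)/V̇ = (33.5 − 24.0) / 1.1167 = 9.5/1.1167 = 8.507 cmH2O·s/L.
C = Vt/(Pplat − PEEP) = 390.0 / (24.0 − 9) = 390.0/15.0 = 26.0 mL/cmH2O.
τ = R × C = 8.507 × 0.026 L/cmH2O = 0.2212 s.
Fraction remaining = e^(−Te/τ) = e^(−0.43/0.2212) = 0.1431.
Trapped volume = 390.0 × 0.1431 = 55.809 mL.

56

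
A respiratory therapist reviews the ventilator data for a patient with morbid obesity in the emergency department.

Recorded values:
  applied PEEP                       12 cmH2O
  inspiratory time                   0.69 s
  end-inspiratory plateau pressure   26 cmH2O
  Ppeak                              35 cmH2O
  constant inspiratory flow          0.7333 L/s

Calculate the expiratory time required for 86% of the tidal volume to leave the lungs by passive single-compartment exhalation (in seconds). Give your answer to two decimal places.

0.87

Vt = flow × Ti = 0.7333 L/s × 0.69 s × 1000 mL/L = 505.98 mL.
R = (PIP − Pplat)/V̇ = (35 − 26) / 0.7333 = 9.0/0.7333 = 12.273 cmH2O·s/L.
C = Vt/(Pplat − PEEP) = 505.98 / (26 − 12) = 505.98/14.0 = 36.141 mL/cmH2O.
τ = R × C = 12.273 × 0.03614 L/cmH2O = 0.4435 s.
t = −τ·ln(1 − 0.86) = −0.4435·ln(0.14) = 0.872 s.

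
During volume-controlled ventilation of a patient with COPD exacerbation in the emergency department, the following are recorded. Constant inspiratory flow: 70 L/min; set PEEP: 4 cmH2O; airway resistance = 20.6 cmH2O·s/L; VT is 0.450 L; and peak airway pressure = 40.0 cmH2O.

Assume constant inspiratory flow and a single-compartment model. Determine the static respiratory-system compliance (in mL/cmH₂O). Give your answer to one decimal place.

Flow: 70 L/min ÷ 60 = 1.1667 L/s.
Equation of motion (constant flow): PIP = Vt/C + R·V̇ + PEEP.
Vt/C = PIP − R·V̇ − PEEP = 40.0 − 20.6×1.1667 − 4 = 40.0 − 24.034 − 4 = 11.966 cmH2O.
C = Vt / 11.966 = 450 / 11.966 = 37.607 mL/cmH2O.

37.6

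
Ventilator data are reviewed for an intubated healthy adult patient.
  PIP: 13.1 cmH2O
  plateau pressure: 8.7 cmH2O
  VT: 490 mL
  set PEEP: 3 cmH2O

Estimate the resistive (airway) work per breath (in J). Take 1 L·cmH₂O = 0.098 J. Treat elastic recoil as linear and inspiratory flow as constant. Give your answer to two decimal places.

With constant inspiratory flow the resistive pressure is constant at PIP − Pplat = 13.1 − 8.7 = 4.4 cmH2O, so resistive work = 4.4 × 0.490 = 2.156 L·cmH2O.
× 0.098 J/(L·cmH2O) → 0.2113 J.

0.21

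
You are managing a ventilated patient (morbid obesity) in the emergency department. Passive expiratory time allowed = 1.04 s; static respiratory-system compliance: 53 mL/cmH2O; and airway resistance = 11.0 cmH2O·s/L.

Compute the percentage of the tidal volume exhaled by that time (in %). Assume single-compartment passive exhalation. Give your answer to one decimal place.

τ = R × C = 11.0 × 53 mL/cmH2O = 11.0 × 0.053 L/cmH2O = 0.583 s.
Passive exhalation: V(t)/V₀ = e^(−t/τ) = e^(−1.04/0.583) = 0.168.
Fraction exhaled = 1 − 0.168 = 0.832 → 83.2%.

83.2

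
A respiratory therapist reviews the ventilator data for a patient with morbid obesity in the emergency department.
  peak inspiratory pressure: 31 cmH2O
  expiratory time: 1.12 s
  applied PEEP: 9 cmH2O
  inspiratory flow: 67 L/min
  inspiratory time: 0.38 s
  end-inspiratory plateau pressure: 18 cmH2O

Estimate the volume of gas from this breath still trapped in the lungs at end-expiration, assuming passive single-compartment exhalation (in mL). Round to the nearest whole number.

Flow: 67 L/min ÷ 60 = 1.1167 L/s.
Vt = flow × Ti = 1.1167 L/s × 0.38 s × 1000 mL/L = 424.35 mL.
R = (PIP − Pplat)/V̇ = (31 − 18) / 1.1167 = 13.0/1.1167 = 11.641 cmH2O·s/L.
C = Vt/(Pplat − PEEP) = 424.35 / (18 − 9) = 424.35/9.0 = 47.15 mL/cmH2O.
τ = R × C = 11.641 × 0.04715 L/cmH2O = 0.5489 s.
Fraction remaining = e^(−Te/τ) = e^(−1.12/0.5489) = 0.13.
Trapped volume = 424.35 × 0.13 = 55.166 mL.

55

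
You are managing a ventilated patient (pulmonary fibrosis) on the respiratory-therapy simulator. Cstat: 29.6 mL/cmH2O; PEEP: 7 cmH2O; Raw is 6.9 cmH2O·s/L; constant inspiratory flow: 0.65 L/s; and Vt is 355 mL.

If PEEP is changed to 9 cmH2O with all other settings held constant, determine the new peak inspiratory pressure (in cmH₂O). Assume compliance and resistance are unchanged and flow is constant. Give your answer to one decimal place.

25.5

PIP = Vt/C + R·V̇ + PEEP (constant-flow equation of motion).
Only the baseline term changes: ΔPIP = ΔPEEP = 9 − 7 = 2.0 cmH2O.
Original PIP = 355/29.6 + 6.9×0.65 + 7 = 23.478 cmH2O; new PIP = 23.478 + (2.0) = 25.478 cmH2O.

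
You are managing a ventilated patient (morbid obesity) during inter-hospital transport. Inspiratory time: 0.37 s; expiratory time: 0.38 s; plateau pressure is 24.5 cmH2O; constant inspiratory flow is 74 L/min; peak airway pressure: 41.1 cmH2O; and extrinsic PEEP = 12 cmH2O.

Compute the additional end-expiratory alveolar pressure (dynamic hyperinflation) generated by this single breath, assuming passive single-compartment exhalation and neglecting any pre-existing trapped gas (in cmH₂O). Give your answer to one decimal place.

Flow: 74 L/min ÷ 60 = 1.2333 L/s.
Vt = flow × Ti = 1.2333 L/s × 0.37 s × 1000 mL/L = 456.32 mL.
R = (PIP − Pplat)/V̇ = (41.1 − 24.5) / 1.2333 = 16.6/1.2333 = 13.46 cmH2O·s/L.
C = Vt/(Pplat − PEEP) = 456.32 / (24.5 − 12) = 456.32/12.5 = 36.506 mL/cmH2O.
τ = R × C = 13.46 × 0.03651 L/cmH2O = 0.4914 s.
Fraction remaining = e^(−Te/τ) = e^(−0.38/0.4914) = 0.4615; trapped volume = 456.32 × 0.4615 = 210.59 mL.
Additional alveolar pressure from trapping ≈ V_trapped / C = 210.59 / 36.506 = 5.769 cmH2O.

5.8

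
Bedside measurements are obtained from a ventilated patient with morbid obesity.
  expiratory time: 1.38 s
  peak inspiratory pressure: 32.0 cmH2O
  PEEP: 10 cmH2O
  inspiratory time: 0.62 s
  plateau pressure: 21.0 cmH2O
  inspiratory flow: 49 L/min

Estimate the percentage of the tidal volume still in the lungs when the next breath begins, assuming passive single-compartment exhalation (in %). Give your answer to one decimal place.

10.8

Flow: 49 L/min ÷ 60 = 0.8167 L/s.
Vt = flow × Ti = 0.8167 L/s × 0.62 s × 1000 mL/L = 506.35 mL.
R = (PIP − Pplat)/V̇ = (32.0 − 21.0) / 0.8167 = 11.0/0.8167 = 13.469 cmH2O·s/L.
C = Vt/(Pplat − PEEP) = 506.35 / (21.0 − 10) = 506.35/11.0 = 46.032 mL/cmH2O.
τ = R × C = 13.469 × 0.04603 L/cmH2O = 0.62 s.
Fraction remaining at end-expiration = e^(−Te/τ) = e^(−1.38/0.62) = 0.108 → 10.8%.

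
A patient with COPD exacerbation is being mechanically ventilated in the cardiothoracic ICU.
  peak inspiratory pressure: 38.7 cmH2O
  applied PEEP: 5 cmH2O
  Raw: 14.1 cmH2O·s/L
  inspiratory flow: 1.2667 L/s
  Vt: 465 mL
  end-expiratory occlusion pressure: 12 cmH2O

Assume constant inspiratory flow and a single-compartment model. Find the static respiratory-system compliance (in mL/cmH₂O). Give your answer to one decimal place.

Total PEEP = 12 cmH2O (set 5 + intrinsic 7); this is the baseline alveolar pressure.
Equation of motion (constant flow): PIP = Vt/C + R·V̇ + PEEP.
Vt/C = PIP − R·V̇ − PEEP = 38.7 − 14.1×1.2667 − 12 = 38.7 − 17.86 − 12 = 8.84 cmH2O.
C = Vt / 8.84 = 465 / 8.84 = 52.602 mL/cmH2O.

52.6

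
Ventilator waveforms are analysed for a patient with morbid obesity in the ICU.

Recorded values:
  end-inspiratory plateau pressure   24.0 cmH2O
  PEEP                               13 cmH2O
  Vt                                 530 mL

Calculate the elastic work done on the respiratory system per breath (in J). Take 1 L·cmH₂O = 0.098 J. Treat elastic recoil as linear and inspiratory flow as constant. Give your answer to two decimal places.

0.29

Elastic work ≈ ½ × (Pplat − PEEP) × Vt = 0.5 × (24.0 − 13) × 0.530 L = 0.5 × 11.0 × 0.530 = 2.915 L·cmH2O.
× 0.098 J/(L·cmH2O) → 0.2857 J.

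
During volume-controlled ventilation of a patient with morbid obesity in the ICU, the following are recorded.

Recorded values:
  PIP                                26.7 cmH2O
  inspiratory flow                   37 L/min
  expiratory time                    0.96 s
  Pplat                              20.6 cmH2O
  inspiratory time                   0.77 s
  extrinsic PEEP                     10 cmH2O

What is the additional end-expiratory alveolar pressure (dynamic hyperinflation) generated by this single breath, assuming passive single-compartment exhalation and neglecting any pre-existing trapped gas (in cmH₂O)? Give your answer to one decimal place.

1.2

Flow: 37 L/min ÷ 60 = 0.6167 L/s.
Vt = flow × Ti = 0.6167 L/s × 0.77 s × 1000 mL/L = 474.86 mL.
R = (PIP − Pplat)/V̇ = (26.7 − 20.6) / 0.6167 = 6.1/0.6167 = 9.891 cmH2O·s/L.
C = Vt/(Pplat − PEEP) = 474.86 / (20.6 − 10) = 474.86/10.6 = 44.798 mL/cmH2O.
τ = R × C = 9.891 × 0.0448 L/cmH2O = 0.4431 s.
Fraction remaining = e^(−Te/τ) = e^(−0.96/0.4431) = 0.1146; trapped volume = 474.86 × 0.1146 = 54.419 mL.
Additional alveolar pressure from trapping ≈ V_trapped / C = 54.419 / 44.798 = 1.215 cmH2O.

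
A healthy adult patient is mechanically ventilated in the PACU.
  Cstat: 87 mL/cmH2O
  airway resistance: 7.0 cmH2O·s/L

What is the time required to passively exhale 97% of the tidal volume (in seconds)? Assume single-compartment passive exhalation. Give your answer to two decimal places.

2.14

τ = R × C = 7.0 × 87 mL/cmH2O = 7.0 × 0.087 L/cmH2O = 0.609 s.
Exhaled fraction f = 1 − e^(−t/τ) → t = −τ·ln(1 − f) = −0.609·ln(0.03) = 2.135 s.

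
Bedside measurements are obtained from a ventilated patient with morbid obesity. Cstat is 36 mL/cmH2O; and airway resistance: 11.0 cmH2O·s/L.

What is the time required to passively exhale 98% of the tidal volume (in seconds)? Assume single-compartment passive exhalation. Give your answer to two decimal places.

τ = R × C = 11.0 × 36 mL/cmH2O = 11.0 × 0.036 L/cmH2O = 0.396 s.
Exhaled fraction f = 1 − e^(−t/τ) → t = −τ·ln(1 − f) = −0.396·ln(0.02) = 1.549 s.

1.55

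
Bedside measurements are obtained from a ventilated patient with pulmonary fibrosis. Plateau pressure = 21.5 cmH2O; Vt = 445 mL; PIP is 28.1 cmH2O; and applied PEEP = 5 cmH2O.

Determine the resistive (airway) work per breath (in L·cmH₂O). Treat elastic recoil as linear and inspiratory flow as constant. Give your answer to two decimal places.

2.94

With constant inspiratory flow the resistive pressure is constant at PIP − Pplat = 28.1 − 21.5 = 6.6 cmH2O, so resistive work = 6.6 × 0.445 = 2.937 L·cmH2O.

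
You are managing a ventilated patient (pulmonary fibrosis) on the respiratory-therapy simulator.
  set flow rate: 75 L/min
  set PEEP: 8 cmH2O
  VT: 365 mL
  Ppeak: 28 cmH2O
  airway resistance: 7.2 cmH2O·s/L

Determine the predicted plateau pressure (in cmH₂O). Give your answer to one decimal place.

Flow: 75 L/min ÷ 60 = 1.25 L/s.
Pplat = PIP − Raw × flow = 28 − 7.2 × 1.25 = 28 − 9.0 = 19.0 cmH2O.

19.0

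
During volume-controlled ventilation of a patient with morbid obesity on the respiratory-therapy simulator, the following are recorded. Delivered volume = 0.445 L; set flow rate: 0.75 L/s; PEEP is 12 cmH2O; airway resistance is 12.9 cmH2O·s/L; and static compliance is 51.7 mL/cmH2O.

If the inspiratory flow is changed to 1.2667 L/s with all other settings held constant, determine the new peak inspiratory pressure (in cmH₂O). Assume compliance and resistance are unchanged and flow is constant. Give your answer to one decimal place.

PIP = Vt/C + R·V̇ + PEEP (constant-flow equation of motion).
Only the resistive term changes: ΔPIP = R × ΔV̇ = 12.9 × (1.2667 − 0.75) = 12.9 × 0.5167 = 6.665 cmH2O.
Original PIP = 445/51.7 + 12.9×0.75 + 12 = 30.282 cmH2O; new PIP = 30.282 + (6.665) = 36.947 cmH2O.

36.9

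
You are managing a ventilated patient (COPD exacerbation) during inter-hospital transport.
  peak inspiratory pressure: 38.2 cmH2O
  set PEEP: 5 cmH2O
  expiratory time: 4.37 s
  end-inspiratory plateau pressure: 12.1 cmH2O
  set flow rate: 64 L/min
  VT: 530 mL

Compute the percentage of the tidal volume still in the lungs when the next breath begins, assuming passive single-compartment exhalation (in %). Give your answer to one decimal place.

9.1

Flow: 64 L/min ÷ 60 = 1.0667 L/s.
R = (PIP − Pplat)/V̇ = (38.2 − 12.1) / 1.0667 = 26.1/1.0667 = 24.468 cmH2O·s/L.
C = Vt/(Pplat − PEEP) = 530.0 / (12.1 − 5) = 530.0/7.1 = 74.648 mL/cmH2O.
τ = R × C = 24.468 × 0.07465 L/cmH2O = 1.827 s.
Fraction remaining at end-expiration = e^(−Te/τ) = e^(−4.37/1.827) = 0.09146 → 9.146%.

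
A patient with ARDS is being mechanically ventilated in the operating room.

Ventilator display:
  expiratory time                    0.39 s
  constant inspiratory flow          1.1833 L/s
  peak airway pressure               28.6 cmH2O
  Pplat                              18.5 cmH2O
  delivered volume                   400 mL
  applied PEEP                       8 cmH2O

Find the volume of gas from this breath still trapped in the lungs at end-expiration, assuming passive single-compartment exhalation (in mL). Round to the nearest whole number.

121

R = (PIP − Pplat)/V̇ = (28.6 − 18.5) / 1.1833 = 10.1/1.1833 = 8.535 cmH2O·s/L.
C = Vt/(Pplat − PEEP) = 400.0 / (18.5 − 8) = 400.0/10.5 = 38.095 mL/cmH2O.
τ = R × C = 8.535 × 0.0381 L/cmH2O = 0.3252 s.
Fraction remaining = e^(−Te/τ) = e^(−0.39/0.3252) = 0.3014.
Trapped volume = 400.0 × 0.3014 = 120.56 mL.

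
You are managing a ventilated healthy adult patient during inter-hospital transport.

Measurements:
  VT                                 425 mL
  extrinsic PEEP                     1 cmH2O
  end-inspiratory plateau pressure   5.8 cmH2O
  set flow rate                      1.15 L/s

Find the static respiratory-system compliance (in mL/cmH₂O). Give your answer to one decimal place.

Cstat = Vt / (Pplat − PEEP) = 425 / (5.8 − 1) = 425 / 4.8 = 88.542 mL/cmH2O.

88.5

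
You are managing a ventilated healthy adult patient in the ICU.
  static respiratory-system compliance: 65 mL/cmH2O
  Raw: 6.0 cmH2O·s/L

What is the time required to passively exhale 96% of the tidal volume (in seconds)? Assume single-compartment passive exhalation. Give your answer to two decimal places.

1.26

τ = R × C = 6.0 × 65 mL/cmH2O = 6.0 × 0.065 L/cmH2O = 0.39 s.
Exhaled fraction f = 1 − e^(−t/τ) → t = −τ·ln(1 − f) = −0.39·ln(0.04) = 1.255 s.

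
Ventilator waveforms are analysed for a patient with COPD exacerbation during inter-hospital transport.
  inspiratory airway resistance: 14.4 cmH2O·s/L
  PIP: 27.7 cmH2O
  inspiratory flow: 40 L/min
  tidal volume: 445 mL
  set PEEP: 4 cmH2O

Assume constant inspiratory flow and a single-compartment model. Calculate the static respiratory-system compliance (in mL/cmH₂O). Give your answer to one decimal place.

31.6

Flow: 40 L/min ÷ 60 = 0.6667 L/s.
Equation of motion (constant flow): PIP = Vt/C + R·V̇ + PEEP.
Vt/C = PIP − R·V̇ − PEEP = 27.7 − 14.4×0.6667 − 4 = 27.7 − 9.6 − 4 = 14.1 cmH2O.
C = Vt / 14.1 = 445 / 14.1 = 31.56 mL/cmH2O.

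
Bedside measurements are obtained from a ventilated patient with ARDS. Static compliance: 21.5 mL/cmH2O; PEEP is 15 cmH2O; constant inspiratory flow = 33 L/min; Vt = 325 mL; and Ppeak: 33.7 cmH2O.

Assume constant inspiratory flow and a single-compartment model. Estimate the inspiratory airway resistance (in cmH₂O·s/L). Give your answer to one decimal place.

Flow: 33 L/min ÷ 60 = 0.55 L/s.
Equation of motion (constant flow): PIP = Vt/C + R·V̇ + PEEP.
R·V̇ = PIP − Vt/C − PEEP = 33.7 − 325/21.5 − 15 = 33.7 − 15.116 − 15 = 3.584 cmH2O.
R = 3.584 / 0.55 = 6.516 cmH2O·s/L.

6.5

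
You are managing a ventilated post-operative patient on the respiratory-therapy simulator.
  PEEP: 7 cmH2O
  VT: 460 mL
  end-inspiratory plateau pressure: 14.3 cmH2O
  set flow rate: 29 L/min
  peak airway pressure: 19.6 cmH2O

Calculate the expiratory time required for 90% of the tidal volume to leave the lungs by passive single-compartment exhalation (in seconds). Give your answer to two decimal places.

1.59

Flow: 29 L/min ÷ 60 = 0.4833 L/s.
R = (PIP − Pplat)/V̇ = (19.6 − 14.3) / 0.4833 = 5.3/0.4833 = 10.966 cmH2O·s/L.
C = Vt/(Pplat − PEEP) = 460.0 / (14.3 − 7) = 460.0/7.3 = 63.014 mL/cmH2O.
τ = R × C = 10.966 × 0.06301 L/cmH2O = 0.691 s.
t = −τ·ln(1 − 0.90) = −0.691·ln(0.1) = 1.591 s.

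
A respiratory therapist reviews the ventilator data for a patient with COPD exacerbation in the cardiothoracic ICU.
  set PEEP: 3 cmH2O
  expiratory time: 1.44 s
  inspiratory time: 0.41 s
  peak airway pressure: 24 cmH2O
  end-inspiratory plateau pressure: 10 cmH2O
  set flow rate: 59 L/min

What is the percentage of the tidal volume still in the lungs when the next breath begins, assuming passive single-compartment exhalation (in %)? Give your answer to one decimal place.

Flow: 59 L/min ÷ 60 = 0.9833 L/s.
Vt = flow × Ti = 0.9833 L/s × 0.41 s × 1000 mL/L = 403.15 mL.
R = (PIP − Pplat)/V̇ = (24 − 10) / 0.9833 = 14.0/0.9833 = 14.238 cmH2O·s/L.
C = Vt/(Pplat − PEEP) = 403.15 / (10 − 3) = 403.15/7.0 = 57.593 mL/cmH2O.
τ = R × C = 14.238 × 0.05759 L/cmH2O = 0.82 s.
Fraction remaining at end-expiration = e^(−Te/τ) = e^(−1.44/0.82) = 0.1727 → 17.27%.

17.3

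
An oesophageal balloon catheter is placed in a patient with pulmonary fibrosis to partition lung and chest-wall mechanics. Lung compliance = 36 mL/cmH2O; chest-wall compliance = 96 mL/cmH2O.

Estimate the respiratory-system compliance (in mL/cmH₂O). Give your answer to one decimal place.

26.2

Lung and chest wall are elastances in series: 1/Crs = 1/CL + 1/Ccw.
1/Crs = 1/36 + 1/96 = 0.03819.
Crs = 26.185 mL/cmH2O.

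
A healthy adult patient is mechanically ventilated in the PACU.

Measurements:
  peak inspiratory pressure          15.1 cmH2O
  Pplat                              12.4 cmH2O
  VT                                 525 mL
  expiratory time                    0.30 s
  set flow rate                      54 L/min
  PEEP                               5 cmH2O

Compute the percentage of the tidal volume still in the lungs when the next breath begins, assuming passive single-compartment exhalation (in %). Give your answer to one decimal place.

24.4

Flow: 54 L/min ÷ 60 = 0.9 L/s.
R = (PIP − Pplat)/V̇ = (15.1 − 12.4) / 0.9 = 2.7/0.9 = 3.0 cmH2O·s/L.
C = Vt/(Pplat − PEEP) = 525.0 / (12.4 − 5) = 525.0/7.4 = 70.946 mL/cmH2O.
τ = R × C = 3.0 × 0.07095 L/cmH2O = 0.2129 s.
Fraction remaining at end-expiration = e^(−Te/τ) = e^(−0.30/0.2129) = 0.2444 → 24.44%.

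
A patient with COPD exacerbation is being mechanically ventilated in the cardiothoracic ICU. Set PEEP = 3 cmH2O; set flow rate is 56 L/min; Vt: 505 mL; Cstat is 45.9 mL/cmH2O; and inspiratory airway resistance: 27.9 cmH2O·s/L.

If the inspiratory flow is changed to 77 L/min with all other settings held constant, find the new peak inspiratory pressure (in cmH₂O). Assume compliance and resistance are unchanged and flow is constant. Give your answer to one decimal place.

49.8

Flow: 56 L/min ÷ 60 = 0.9333 L/s.
New flow: 77 L/min ÷ 60 = 1.2833 L/s.
PIP = Vt/C + R·V̇ + PEEP (constant-flow equation of motion).
Only the resistive term changes: ΔPIP = R × ΔV̇ = 27.9 × (1.2833 − 0.9333) = 27.9 × 0.35 = 9.765 cmH2O.
Original PIP = 505/45.9 + 27.9×0.9333 + 3 = 40.041 cmH2O; new PIP = 40.041 + (9.765) = 49.806 cmH2O.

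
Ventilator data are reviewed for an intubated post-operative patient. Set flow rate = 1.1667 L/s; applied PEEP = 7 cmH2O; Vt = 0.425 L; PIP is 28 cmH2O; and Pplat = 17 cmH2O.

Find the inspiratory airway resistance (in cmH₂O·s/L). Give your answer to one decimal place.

9.4

Raw = (PIP − Pplat) / flow = (28 − 17) / 1.1667 = 11.0 / 1.1667 = 9.428 cmH2O·s/L.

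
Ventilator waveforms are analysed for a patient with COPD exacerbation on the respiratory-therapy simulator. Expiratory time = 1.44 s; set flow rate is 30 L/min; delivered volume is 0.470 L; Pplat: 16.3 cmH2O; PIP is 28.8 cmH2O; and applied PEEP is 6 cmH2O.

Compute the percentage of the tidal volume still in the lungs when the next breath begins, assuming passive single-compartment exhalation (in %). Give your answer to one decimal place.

Flow: 30 L/min ÷ 60 = 0.5 L/s.
R = (PIP − Pplat)/V̇ = (28.8 − 16.3) / 0.5 = 12.5/0.5 = 25.0 cmH2O·s/L.
C = Vt/(Pplat − PEEP) = 470.0 / (16.3 − 6) = 470.0/10.3 = 45.631 mL/cmH2O.
τ = R × C = 25.0 × 0.04563 L/cmH2O = 1.141 s.
Fraction remaining at end-expiration = e^(−Te/τ) = e^(−1.44/1.141) = 0.2831 → 28.31%.

28.3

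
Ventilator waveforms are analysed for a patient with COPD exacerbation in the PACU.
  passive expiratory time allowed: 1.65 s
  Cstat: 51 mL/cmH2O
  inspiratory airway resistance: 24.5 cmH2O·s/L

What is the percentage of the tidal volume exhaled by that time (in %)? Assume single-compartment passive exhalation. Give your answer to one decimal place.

τ = R × C = 24.5 × 51 mL/cmH2O = 24.5 × 0.051 L/cmH2O = 1.25 s.
Passive exhalation: V(t)/V₀ = e^(−t/τ) = e^(−1.65/1.25) = 0.2671.
Fraction exhaled = 1 − 0.2671 = 0.7329 → 73.29%.

73.3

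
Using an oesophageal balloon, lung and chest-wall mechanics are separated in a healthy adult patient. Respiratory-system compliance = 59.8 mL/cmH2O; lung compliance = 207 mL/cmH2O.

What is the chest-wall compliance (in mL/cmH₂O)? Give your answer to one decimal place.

84.1

1/Ccw = 1/Crs − 1/CL.
1/Ccw = 1/59.8 − 1/207 = 0.01189.
Ccw = 84.104 mL/cmH2O.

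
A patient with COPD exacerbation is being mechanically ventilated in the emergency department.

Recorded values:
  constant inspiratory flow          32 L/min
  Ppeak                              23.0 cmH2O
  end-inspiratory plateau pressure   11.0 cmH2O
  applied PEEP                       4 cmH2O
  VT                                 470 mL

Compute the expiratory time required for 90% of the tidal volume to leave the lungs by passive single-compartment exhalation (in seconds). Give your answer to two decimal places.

3.48

Flow: 32 L/min ÷ 60 = 0.5333 L/s.
R = (PIP − Pplat)/V̇ = (23.0 − 11.0) / 0.5333 = 12.0/0.5333 = 22.501 cmH2O·s/L.
C = Vt/(Pplat − PEEP) = 470.0 / (11.0 − 4) = 470.0/7.0 = 67.143 mL/cmH2O.
τ = R × C = 22.501 × 0.06714 L/cmH2O = 1.511 s.
t = −τ·ln(1 − 0.90) = −1.511·ln(0.1) = 3.479 s.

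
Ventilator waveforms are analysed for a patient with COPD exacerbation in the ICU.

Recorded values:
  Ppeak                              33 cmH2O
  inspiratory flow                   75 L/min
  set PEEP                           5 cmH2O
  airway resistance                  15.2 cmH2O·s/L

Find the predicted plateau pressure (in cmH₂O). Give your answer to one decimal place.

14.0

Flow: 75 L/min ÷ 60 = 1.25 L/s.
Pplat = PIP − Raw × flow = 33 − 15.2 × 1.25 = 33 − 19.0 = 14.0 cmH2O.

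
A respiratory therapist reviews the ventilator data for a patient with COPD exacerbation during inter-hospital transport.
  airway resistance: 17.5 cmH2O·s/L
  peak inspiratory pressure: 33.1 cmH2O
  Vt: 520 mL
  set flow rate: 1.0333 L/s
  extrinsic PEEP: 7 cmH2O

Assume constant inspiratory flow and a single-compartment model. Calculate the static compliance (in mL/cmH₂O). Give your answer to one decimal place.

64.9

Equation of motion (constant flow): PIP = Vt/C + R·V̇ + PEEP.
Vt/C = PIP − R·V̇ − PEEP = 33.1 − 17.5×1.0333 − 7 = 33.1 − 18.083 − 7 = 8.017 cmH2O.
C = Vt / 8.017 = 520 / 8.017 = 64.862 mL/cmH2O.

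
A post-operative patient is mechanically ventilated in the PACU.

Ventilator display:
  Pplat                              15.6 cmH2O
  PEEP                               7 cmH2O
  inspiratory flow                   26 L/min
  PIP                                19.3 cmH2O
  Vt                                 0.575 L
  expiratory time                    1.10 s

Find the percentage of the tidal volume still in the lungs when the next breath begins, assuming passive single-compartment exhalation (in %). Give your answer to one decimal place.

14.6

Flow: 26 L/min ÷ 60 = 0.4333 L/s.
R = (PIP − Pplat)/V̇ = (19.3 − 15.6) / 0.4333 = 3.7/0.4333 = 8.539 cmH2O·s/L.
C = Vt/(Pplat − PEEP) = 575.0 / (15.6 − 7) = 575.0/8.6 = 66.86 mL/cmH2O.
τ = R × C = 8.539 × 0.06686 L/cmH2O = 0.5709 s.
Fraction remaining at end-expiration = e^(−Te/τ) = e^(−1.10/0.5709) = 0.1456 → 14.56%.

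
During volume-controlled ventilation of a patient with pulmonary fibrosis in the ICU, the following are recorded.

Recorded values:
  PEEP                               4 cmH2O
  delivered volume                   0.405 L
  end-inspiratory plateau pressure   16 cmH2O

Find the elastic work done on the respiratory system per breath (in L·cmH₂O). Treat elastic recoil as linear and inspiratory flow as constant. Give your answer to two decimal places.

2.43

Elastic work ≈ ½ × (Pplat − PEEP) × Vt = 0.5 × (16 − 4) × 0.405 L = 0.5 × 12.0 × 0.405 = 2.43 L·cmH2O.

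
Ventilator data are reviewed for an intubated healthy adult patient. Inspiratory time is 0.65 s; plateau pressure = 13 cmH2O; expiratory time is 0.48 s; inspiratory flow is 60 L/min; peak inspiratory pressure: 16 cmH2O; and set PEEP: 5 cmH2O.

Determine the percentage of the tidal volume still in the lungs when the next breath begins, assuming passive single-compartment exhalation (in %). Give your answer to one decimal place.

Flow: 60 L/min ÷ 60 = 1 L/s.
Vt = flow × Ti = 1 L/s × 0.65 s × 1000 mL/L = 650.0 mL.
R = (PIP − Pplat)/V̇ = (16 − 13) / 1 = 3.0/1 = 3.0 cmH2O·s/L.
C = Vt/(Pplat − PEEP) = 650.0 / (13 − 5) = 650.0/8.0 = 81.25 mL/cmH2O.
τ = R × C = 3.0 × 0.08125 L/cmH2O = 0.2438 s.
Fraction remaining at end-expiration = e^(−Te/τ) = e^(−0.48/0.2438) = 0.1396 → 13.96%.

14.0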